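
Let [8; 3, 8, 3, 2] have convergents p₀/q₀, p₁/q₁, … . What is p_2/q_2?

208/25

Using pₖ = aₖpₖ₋₁ + pₖ₋₂, qₖ = aₖqₖ₋₁ + qₖ₋₂ (with p₋₁=1, p₋₂=0, q₋₁=0, q₋₂=1):
  k=0: a=8, p=8, q=1
  k=1: a=3, p=25, q=3
  k=2: a=8, p=208, q=25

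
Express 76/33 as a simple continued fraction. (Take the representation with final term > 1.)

[2; 3, 3, 3]

76 = 2·33 + 10
33 = 3·10 + 3
10 = 3·3 + 1
3 = 3·1 + 0  (stop)
So 76/33 = [2; 3, 3, 3].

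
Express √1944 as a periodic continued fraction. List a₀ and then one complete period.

a₀ = ⌊√1944⌋ = 44.
With m₀=0, d₀=1 and mₖ₊₁ = dₖaₖ − mₖ, dₖ₊₁ = (n − mₖ₊₁²)/dₖ, aₖ₊₁ = ⌊(a₀+mₖ₊₁)/dₖ₊₁⌋:
  k=1: m=44, d=8, a=11
  k=2: m=44, d=1, a=88
d=1 and a=2a₀=88 at k=2, so the next step gives (m, d) = (44, 8) again — its k=1 value — and the period has length 2.

[44; 11, 88]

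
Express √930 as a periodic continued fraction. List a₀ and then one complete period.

a₀ = ⌊√930⌋ = 30.
With m₀=0, d₀=1 and mₖ₊₁ = dₖaₖ − mₖ, dₖ₊₁ = (n − mₖ₊₁²)/dₖ, aₖ₊₁ = ⌊(a₀+mₖ₊₁)/dₖ₊₁⌋:
  k=1: m=30, d=30, a=2
  k=2: m=30, d=1, a=60
d=1 and a=2a₀=60 at k=2, so the next step gives (m, d) = (30, 30) again — its k=1 value — and the period has length 2.

[30; 2, 60]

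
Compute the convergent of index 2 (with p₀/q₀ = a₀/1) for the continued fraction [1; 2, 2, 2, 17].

Using pₖ = aₖpₖ₋₁ + pₖ₋₂, qₖ = aₖqₖ₋₁ + qₖ₋₂ (with p₋₁=1, p₋₂=0, q₋₁=0, q₋₂=1):
  k=0: a=1, p=1, q=1
  k=1: a=2, p=3, q=2
  k=2: a=2, p=7, q=5

7/5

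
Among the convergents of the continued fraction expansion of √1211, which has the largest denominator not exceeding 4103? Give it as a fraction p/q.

√1211 = [34; 1, 3, 1, 68, …] (period length 4).
Convergents:
  p_0/q_0 = 34/1
  p_1/q_1 = 35/1
  p_2/q_2 = 139/4
  p_3/q_3 = 174/5
  p_4/q_4 = 11971/344
  p_5/q_5 = 12145/349
  p_6/q_6 = 48406/1391
  p_7/q_7 = 60551/1740
  p_8/q_8 = 4165874/119711
q_7 = 1740 ≤ 4103 < 119711 = q_8, so the answer is 60551/1740.

60551/1740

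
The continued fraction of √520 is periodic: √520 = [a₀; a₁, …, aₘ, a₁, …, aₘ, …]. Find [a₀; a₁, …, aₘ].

a₀ = ⌊√520⌋ = 22.
With m₀=0, d₀=1 and mₖ₊₁ = dₖaₖ − mₖ, dₖ₊₁ = (n − mₖ₊₁²)/dₖ, aₖ₊₁ = ⌊(a₀+mₖ₊₁)/dₖ₊₁⌋:
  k=1: m=22, d=36, a=1
  k=2: m=14, d=9, a=4
  k=3: m=22, d=4, a=11
  k=4: m=22, d=9, a=4
  k=5: m=14, d=36, a=1
  k=6: m=22, d=1, a=44
d=1 and a=2a₀=44 at k=6, so the next step gives (m, d) = (22, 36) again — its k=1 value — and the period has length 6.

[22; 1, 4, 11, 4, 1, 44]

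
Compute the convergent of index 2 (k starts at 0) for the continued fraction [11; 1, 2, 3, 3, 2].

Using pₖ = aₖpₖ₋₁ + pₖ₋₂, qₖ = aₖqₖ₋₁ + qₖ₋₂ (with p₋₁=1, p₋₂=0, q₋₁=0, q₋₂=1):
  k=0: a=11, p=11, q=1
  k=1: a=1, p=12, q=1
  k=2: a=2, p=35, q=3

35/3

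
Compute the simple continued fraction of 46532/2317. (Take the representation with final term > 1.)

46532 = 20·2317 + 192
2317 = 12·192 + 13
192 = 14·13 + 10
13 = 1·10 + 3
10 = 3·3 + 1
3 = 3·1 + 0  (stop)
So 46532/2317 = [20; 12, 14, 1, 3, 3].

[20; 12, 14, 1, 3, 3]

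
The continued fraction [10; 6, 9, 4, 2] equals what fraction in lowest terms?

Using pₖ = aₖpₖ₋₁ + pₖ₋₂ and qₖ = aₖqₖ₋₁ + qₖ₋₂:
  k=0: a=10, p=10, q=1
  k=1: a=6, p=61, q=6
  k=2: a=9, p=559, q=55
  k=3: a=4, p=2297, q=226
  k=4: a=2, p=5153, q=507

5153/507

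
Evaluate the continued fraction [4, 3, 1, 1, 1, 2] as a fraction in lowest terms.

124/29

Fold from the inside: start with 2/1.
  1 + 1/2 = 3/2
  1 + 2/3 = 5/3
  1 + 3/5 = 8/5
  3 + 5/8 = 29/8
  4 + 8/29 = 124/29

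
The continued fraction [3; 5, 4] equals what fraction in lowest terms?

67/21

Fold from the inside: start with 4/1.
  5 + 1/4 = 21/4
  3 + 4/21 = 67/21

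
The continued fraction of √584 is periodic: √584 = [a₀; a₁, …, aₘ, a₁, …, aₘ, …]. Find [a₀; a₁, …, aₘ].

[24; 6, 48]

a₀ = ⌊√584⌋ = 24.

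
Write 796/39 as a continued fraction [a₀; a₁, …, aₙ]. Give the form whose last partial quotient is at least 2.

796 = 20·39 + 16
39 = 2·16 + 7
16 = 2·7 + 2
7 = 3·2 + 1
2 = 2·1 + 0  (stop)
So 796/39 = [20; 2, 2, 3, 2].

[20; 2, 2, 3, 2]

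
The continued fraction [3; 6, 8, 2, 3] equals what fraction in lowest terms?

1142/361

Using pₖ = aₖpₖ₋₁ + pₖ₋₂ and qₖ = aₖqₖ₋₁ + qₖ₋₂:
  k=0: a=3, p=3, q=1
  k=1: a=6, p=19, q=6
  k=2: a=8, p=155, q=49
  k=3: a=2, p=329, q=104
  k=4: a=3, p=1142, q=361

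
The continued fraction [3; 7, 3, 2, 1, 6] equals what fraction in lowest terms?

Using pₖ = aₖpₖ₋₁ + pₖ₋₂ and qₖ = aₖqₖ₋₁ + qₖ₋₂:
  k=0: a=3, p=3, q=1
  k=1: a=7, p=22, q=7
  k=2: a=3, p=69, q=22
  k=3: a=2, p=160, q=51
  k=4: a=1, p=229, q=73
  k=5: a=6, p=1534, q=489

1534/489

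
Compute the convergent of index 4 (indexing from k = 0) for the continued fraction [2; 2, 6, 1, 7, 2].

Using pₖ = aₖpₖ₋₁ + pₖ₋₂, qₖ = aₖqₖ₋₁ + qₖ₋₂ (with p₋₁=1, p₋₂=0, q₋₁=0, q₋₂=1):
  k=0: a=2, p=2, q=1
  k=1: a=2, p=5, q=2
  k=2: a=6, p=32, q=13
  k=3: a=1, p=37, q=15
  k=4: a=7, p=291, q=118

291/118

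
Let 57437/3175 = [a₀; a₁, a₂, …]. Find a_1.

57437 = 18·3175 + 287   →  a_0 = 18
3175 = 11·287 + 18   →  a_1 = 11

11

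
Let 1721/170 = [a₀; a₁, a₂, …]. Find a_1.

8

1721 = 10·170 + 21   →  a_0 = 10
170 = 8·21 + 2   →  a_1 = 8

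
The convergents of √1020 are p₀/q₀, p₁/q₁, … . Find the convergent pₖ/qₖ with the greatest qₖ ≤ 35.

√1020 = [31; 1, 14, 1, 62, …] (period length 4).
Convergents:
  p_0/q_0 = 31/1
  p_1/q_1 = 32/1
  p_2/q_2 = 479/15
  p_3/q_3 = 511/16
  p_4/q_4 = 32161/1007
q_3 = 16 ≤ 35 < 1007 = q_4, so the answer is 511/16.

511/16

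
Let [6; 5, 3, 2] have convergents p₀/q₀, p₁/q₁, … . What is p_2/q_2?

99/16

Using pₖ = aₖpₖ₋₁ + pₖ₋₂, qₖ = aₖqₖ₋₁ + qₖ₋₂ (with p₋₁=1, p₋₂=0, q₋₁=0, q₋₂=1):
  k=0: a=6, p=6, q=1
  k=1: a=5, p=31, q=5
  k=2: a=3, p=99, q=16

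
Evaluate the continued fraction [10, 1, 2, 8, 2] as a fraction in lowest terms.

566/53

Using pₖ = aₖpₖ₋₁ + pₖ₋₂ and qₖ = aₖqₖ₋₁ + qₖ₋₂:
  k=0: a=10, p=10, q=1
  k=1: a=1, p=11, q=1
  k=2: a=2, p=32, q=3
  k=3: a=8, p=267, q=25
  k=4: a=2, p=566, q=53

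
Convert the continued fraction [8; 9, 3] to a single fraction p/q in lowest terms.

Fold from the inside: start with 3/1.
  9 + 1/3 = 28/3
  8 + 3/28 = 227/28

227/28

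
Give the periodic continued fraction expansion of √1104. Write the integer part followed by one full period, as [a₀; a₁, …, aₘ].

a₀ = ⌊√1104⌋ = 33.
With m₀=0, d₀=1 and mₖ₊₁ = dₖaₖ − mₖ, dₖ₊₁ = (n − mₖ₊₁²)/dₖ, aₖ₊₁ = ⌊(a₀+mₖ₊₁)/dₖ₊₁⌋:
  k=1: m=33, d=15, a=4
  k=2: m=27, d=25, a=2
  k=3: m=23, d=23, a=2
  k=4: m=23, d=25, a=2
  k=5: m=27, d=15, a=4
  k=6: m=33, d=1, a=66
d=1 and a=2a₀=66 at k=6, so the next step gives (m, d) = (33, 15) again — its k=1 value — and the period has length 6.

[33; 4, 2, 2, 2, 4, 66]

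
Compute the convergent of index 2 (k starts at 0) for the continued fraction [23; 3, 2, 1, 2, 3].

Using pₖ = aₖpₖ₋₁ + pₖ₋₂, qₖ = aₖqₖ₋₁ + qₖ₋₂ (with p₋₁=1, p₋₂=0, q₋₁=0, q₋₂=1):
  k=0: a=23, p=23, q=1
  k=1: a=3, p=70, q=3
  k=2: a=2, p=163, q=7

163/7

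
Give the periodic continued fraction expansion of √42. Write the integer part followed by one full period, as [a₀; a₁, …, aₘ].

[6; 2, 12]

a₀ = ⌊√42⌋ = 6.
With m₀=0, d₀=1 and mₖ₊₁ = dₖaₖ − mₖ, dₖ₊₁ = (n − mₖ₊₁²)/dₖ, aₖ₊₁ = ⌊(a₀+mₖ₊₁)/dₖ₊₁⌋:
  k=1: m=6, d=6, a=2
  k=2: m=6, d=1, a=12
d=1 and a=2a₀=12 at k=2, so the next step gives (m, d) = (6, 6) again — its k=1 value — and the period has length 2.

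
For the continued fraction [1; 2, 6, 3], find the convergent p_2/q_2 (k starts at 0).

Using pₖ = aₖpₖ₋₁ + pₖ₋₂, qₖ = aₖqₖ₋₁ + qₖ₋₂ (with p₋₁=1, p₋₂=0, q₋₁=0, q₋₂=1):
  k=0: a=1, p=1, q=1
  k=1: a=2, p=3, q=2
  k=2: a=6, p=19, q=13

19/13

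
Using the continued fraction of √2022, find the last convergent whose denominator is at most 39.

1349/30

√2022 = [44; 1, 28, 1, 88, …] (period length 4).
Convergents:
  p_0/q_0 = 44/1
  p_1/q_1 = 45/1
  p_2/q_2 = 1304/29
  p_3/q_3 = 1349/30
  p_4/q_4 = 120016/2669
q_3 = 30 ≤ 39 < 2669 = q_4, so the answer is 1349/30.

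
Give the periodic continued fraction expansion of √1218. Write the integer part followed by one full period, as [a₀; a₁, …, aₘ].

a₀ = ⌊√1218⌋ = 34.

[34; 1, 8, 1, 68]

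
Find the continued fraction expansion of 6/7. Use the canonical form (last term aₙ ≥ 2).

6 = 0×7 + 6
7 = 1×6 + 1
6 = 6×1 + 0  (stop)
So 6/7 = [0; 1, 6].

[0; 1, 6]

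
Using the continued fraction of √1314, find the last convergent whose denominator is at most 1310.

42049/1160

√1314 = [36; 4, 72, …] (period length 2).
Convergents:
  p_0/q_0 = 36/1
  p_1/q_1 = 145/4
  p_2/q_2 = 10476/289
  p_3/q_3 = 42049/1160
  p_4/q_4 = 3038004/83809
q_3 = 1160 ≤ 1310 < 83809 = q_4, so the answer is 42049/1160.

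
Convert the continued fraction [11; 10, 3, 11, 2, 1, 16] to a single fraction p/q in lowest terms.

Using pₖ = aₖpₖ₋₁ + pₖ₋₂ and qₖ = aₖqₖ₋₁ + qₖ₋₂:
  k=0: a=11, p=11, q=1
  k=1: a=10, p=111, q=10
  k=2: a=3, p=344, q=31
  k=3: a=11, p=3895, q=351
  k=4: a=2, p=8134, q=733
  k=5: a=1, p=12029, q=1084
  k=6: a=16, p=200598, q=18077

200598/18077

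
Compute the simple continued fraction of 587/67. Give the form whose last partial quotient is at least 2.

587 = 8×67 + 51
67 = 1×51 + 16
51 = 3×16 + 3
16 = 5×3 + 1
3 = 3×1 + 0  (stop)
So 587/67 = [8; 1, 3, 5, 3].

[8; 1, 3, 5, 3]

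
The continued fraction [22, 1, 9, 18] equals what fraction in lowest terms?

4145/181

Fold from the inside: start with 18/1.
  9 + 1/18 = 163/18
  1 + 18/163 = 181/163
  22 + 163/181 = 4145/181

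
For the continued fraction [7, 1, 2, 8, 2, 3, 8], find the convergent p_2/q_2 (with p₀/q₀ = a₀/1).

23/3

Using pₖ = aₖpₖ₋₁ + pₖ₋₂, qₖ = aₖqₖ₋₁ + qₖ₋₂ (with p₋₁=1, p₋₂=0, q₋₁=0, q₋₂=1):
  k=0: a=7, p=7, q=1
  k=1: a=1, p=8, q=1
  k=2: a=2, p=23, q=3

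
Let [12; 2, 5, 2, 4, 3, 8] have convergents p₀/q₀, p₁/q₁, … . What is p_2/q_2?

137/11

Using pₖ = aₖpₖ₋₁ + pₖ₋₂, qₖ = aₖqₖ₋₁ + qₖ₋₂ (with p₋₁=1, p₋₂=0, q₋₁=0, q₋₂=1):
  k=0: a=12, p=12, q=1
  k=1: a=2, p=25, q=2
  k=2: a=5, p=137, q=11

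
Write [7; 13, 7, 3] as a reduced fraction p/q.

Fold from the inside: start with 3/1.
  7 + 1/3 = 22/3
  13 + 3/22 = 289/22
  7 + 22/289 = 2045/289

2045/289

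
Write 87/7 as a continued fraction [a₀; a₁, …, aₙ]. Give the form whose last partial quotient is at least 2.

[12; 2, 3]

87 = 12×7 + 3
7 = 2×3 + 1
3 = 3×1 + 0  (stop)
So 87/7 = [12; 2, 3].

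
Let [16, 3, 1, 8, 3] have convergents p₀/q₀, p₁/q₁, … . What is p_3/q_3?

Using pₖ = aₖpₖ₋₁ + pₖ₋₂, qₖ = aₖqₖ₋₁ + qₖ₋₂ (with p₋₁=1, p₋₂=0, q₋₁=0, q₋₂=1):
  k=0: a=16, p=16, q=1
  k=1: a=3, p=49, q=3
  k=2: a=1, p=65, q=4
  k=3: a=8, p=569, q=35

569/35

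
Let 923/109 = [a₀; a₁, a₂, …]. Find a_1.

2

923 = 8·109 + 51   →  a_0 = 8
109 = 2·51 + 7   →  a_1 = 2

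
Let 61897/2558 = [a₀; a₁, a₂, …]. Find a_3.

3

61897 = 24·2558 + 505   →  a_0 = 24
2558 = 5·505 + 33   →  a_1 = 5
505 = 15·33 + 10   →  a_2 = 15
33 = 3·10 + 3   →  a_3 = 3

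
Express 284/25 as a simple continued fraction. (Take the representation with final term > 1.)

284 = 11×25 + 9
25 = 2×9 + 7
9 = 1×7 + 2
7 = 3×2 + 1
2 = 2×1 + 0  (stop)
So 284/25 = [11; 2, 1, 3, 2].

[11; 2, 1, 3, 2]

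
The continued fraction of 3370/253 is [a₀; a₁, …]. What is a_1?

3370 = 13·253 + 81   →  a_0 = 13
253 = 3·81 + 10   →  a_1 = 3

3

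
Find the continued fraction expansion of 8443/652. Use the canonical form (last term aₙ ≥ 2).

8443 = 12·652 + 619
652 = 1·619 + 33
619 = 18·33 + 25
33 = 1·25 + 8
25 = 3·8 + 1
8 = 8·1 + 0  (stop)
So 8443/652 = [12; 1, 18, 1, 3, 8].

[12; 1, 18, 1, 3, 8]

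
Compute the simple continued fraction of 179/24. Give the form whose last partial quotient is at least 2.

179 = 7·24 + 11
24 = 2·11 + 2
11 = 5·2 + 1
2 = 2·1 + 0  (stop)
So 179/24 = [7; 2, 5, 2].

[7; 2, 5, 2]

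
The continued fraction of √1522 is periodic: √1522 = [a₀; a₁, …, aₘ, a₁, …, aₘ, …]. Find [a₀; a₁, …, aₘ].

a₀ = ⌊√1522⌋ = 39.
With m₀=0, d₀=1 and mₖ₊₁ = dₖaₖ − mₖ, dₖ₊₁ = (n − mₖ₊₁²)/dₖ, aₖ₊₁ = ⌊(a₀+mₖ₊₁)/dₖ₊₁⌋:
  k=1: m=39, d=1, a=78
d=1 and a=2a₀=78 at k=1, so the next step gives (m, d) = (39, 1) again — its k=1 value — and the period has length 1.

[39; 78]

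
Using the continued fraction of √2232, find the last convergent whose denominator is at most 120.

√2232 = [47; 4, 10, 4, 94, …] (period length 4).
Convergents:
  p_0/q_0 = 47/1
  p_1/q_1 = 189/4
  p_2/q_2 = 1937/41
  p_3/q_3 = 7937/168
q_2 = 41 ≤ 120 < 168 = q_3, so the answer is 1937/41.

1937/41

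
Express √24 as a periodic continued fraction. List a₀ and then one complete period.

[4; 1, 8]

a₀ = ⌊√24⌋ = 4.
With m₀=0, d₀=1 and mₖ₊₁ = dₖaₖ − mₖ, dₖ₊₁ = (n − mₖ₊₁²)/dₖ, aₖ₊₁ = ⌊(a₀+mₖ₊₁)/dₖ₊₁⌋:
  k=1: m=4, d=8, a=1
  k=2: m=4, d=1, a=8
d=1 and a=2a₀=8 at k=2, so the next step gives (m, d) = (4, 8) again — its k=1 value — and the period has length 2.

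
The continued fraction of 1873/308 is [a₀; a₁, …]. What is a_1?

12

1873 = 6·308 + 25   →  a_0 = 6
308 = 12·25 + 8   →  a_1 = 12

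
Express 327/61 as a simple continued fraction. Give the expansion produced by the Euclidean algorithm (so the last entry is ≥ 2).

327 = 5*61 + 22
61 = 2*22 + 17
22 = 1*17 + 5
17 = 3*5 + 2
5 = 2*2 + 1
2 = 2*1 + 0  (stop)
So 327/61 = [5; 2, 1, 3, 2, 2].

[5; 2, 1, 3, 2, 2]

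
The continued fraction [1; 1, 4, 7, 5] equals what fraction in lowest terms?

Fold from the inside: start with 5/1.
  7 + 1/5 = 36/5
  4 + 5/36 = 149/36
  1 + 36/149 = 185/149
  1 + 149/185 = 334/185

334/185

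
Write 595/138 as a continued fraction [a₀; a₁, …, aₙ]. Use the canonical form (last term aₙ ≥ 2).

595 = 4×138 + 43
138 = 3×43 + 9
43 = 4×9 + 7
9 = 1×7 + 2
7 = 3×2 + 1
2 = 2×1 + 0  (stop)
So 595/138 = [4; 3, 4, 1, 3, 2].

[4; 3, 4, 1, 3, 2]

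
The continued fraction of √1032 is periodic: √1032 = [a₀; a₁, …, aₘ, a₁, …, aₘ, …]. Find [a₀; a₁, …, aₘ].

[32; 8, 64]

a₀ = ⌊√1032⌋ = 32.
With m₀=0, d₀=1 and mₖ₊₁ = dₖaₖ − mₖ, dₖ₊₁ = (n − mₖ₊₁²)/dₖ, aₖ₊₁ = ⌊(a₀+mₖ₊₁)/dₖ₊₁⌋:
  k=1: m=32, d=8, a=8
  k=2: m=32, d=1, a=64
d=1 and a=2a₀=64 at k=2, so the next step gives (m, d) = (32, 8) again — its k=1 value — and the period has length 2.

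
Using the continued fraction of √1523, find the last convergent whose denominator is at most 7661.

√1523 = [39; 39, 78, …] (period length 2).
Convergents:
  p_0/q_0 = 39/1
  p_1/q_1 = 1522/39
  p_2/q_2 = 118755/3043
  p_3/q_3 = 4632967/118716
q_2 = 3043 ≤ 7661 < 118716 = q_3, so the answer is 118755/3043.

118755/3043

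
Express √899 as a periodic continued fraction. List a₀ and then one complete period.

[29; 1, 58]

a₀ = ⌊√899⌋ = 29.
With m₀=0, d₀=1 and mₖ₊₁ = dₖaₖ − mₖ, dₖ₊₁ = (n − mₖ₊₁²)/dₖ, aₖ₊₁ = ⌊(a₀+mₖ₊₁)/dₖ₊₁⌋:
  k=1: m=29, d=58, a=1
  k=2: m=29, d=1, a=58
d=1 and a=2a₀=58 at k=2, so the next step gives (m, d) = (29, 58) again — its k=1 value — and the period has length 2.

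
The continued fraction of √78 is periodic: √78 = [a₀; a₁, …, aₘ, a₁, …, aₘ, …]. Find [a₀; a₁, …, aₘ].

a₀ = ⌊√78⌋ = 8.
With m₀=0, d₀=1 and mₖ₊₁ = dₖaₖ − mₖ, dₖ₊₁ = (n − mₖ₊₁²)/dₖ, aₖ₊₁ = ⌊(a₀+mₖ₊₁)/dₖ₊₁⌋:
  k=1: m=8, d=14, a=1
  k=2: m=6, d=3, a=4
  k=3: m=6, d=14, a=1
  k=4: m=8, d=1, a=16
d=1 and a=2a₀=16 at k=4, so the next step gives (m, d) = (8, 14) again — its k=1 value — and the period has length 4.

[8; 1, 4, 1, 16]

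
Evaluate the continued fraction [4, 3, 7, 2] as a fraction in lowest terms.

203/47

Fold from the inside: start with 2/1.
  7 + 1/2 = 15/2
  3 + 2/15 = 47/15
  4 + 15/47 = 203/47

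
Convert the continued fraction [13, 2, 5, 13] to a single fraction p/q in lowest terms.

Fold from the inside: start with 13/1.
  5 + 1/13 = 66/13
  2 + 13/66 = 145/66
  13 + 66/145 = 1951/145

1951/145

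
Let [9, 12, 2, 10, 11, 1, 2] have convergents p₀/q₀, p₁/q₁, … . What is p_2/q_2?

227/25

Using pₖ = aₖpₖ₋₁ + pₖ₋₂, qₖ = aₖqₖ₋₁ + qₖ₋₂ (with p₋₁=1, p₋₂=0, q₋₁=0, q₋₂=1):
  k=0: a=9, p=9, q=1
  k=1: a=12, p=109, q=12
  k=2: a=2, p=227, q=25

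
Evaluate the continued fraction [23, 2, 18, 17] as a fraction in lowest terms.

14820/631

Using pₖ = aₖpₖ₋₁ + pₖ₋₂ and qₖ = aₖqₖ₋₁ + qₖ₋₂:
  k=0: a=23, p=23, q=1
  k=1: a=2, p=47, q=2
  k=2: a=18, p=869, q=37
  k=3: a=17, p=14820, q=631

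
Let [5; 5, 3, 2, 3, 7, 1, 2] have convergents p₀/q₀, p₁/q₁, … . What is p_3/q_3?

Using pₖ = aₖpₖ₋₁ + pₖ₋₂, qₖ = aₖqₖ₋₁ + qₖ₋₂ (with p₋₁=1, p₋₂=0, q₋₁=0, q₋₂=1):
  k=0: a=5, p=5, q=1
  k=1: a=5, p=26, q=5
  k=2: a=3, p=83, q=16
  k=3: a=2, p=192, q=37

192/37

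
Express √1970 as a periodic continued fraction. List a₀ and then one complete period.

a₀ = ⌊√1970⌋ = 44.
With m₀=0, d₀=1 and mₖ₊₁ = dₖaₖ − mₖ, dₖ₊₁ = (n − mₖ₊₁²)/dₖ, aₖ₊₁ = ⌊(a₀+mₖ₊₁)/dₖ₊₁⌋:
  k=1: m=44, d=34, a=2
  k=2: m=24, d=41, a=1
  k=3: m=17, d=41, a=1
  k=4: m=24, d=34, a=2
  k=5: m=44, d=1, a=88
d=1 and a=2a₀=88 at k=5, so the next step gives (m, d) = (44, 34) again — its k=1 value — and the period has length 5.

[44; 2, 1, 1, 2, 88]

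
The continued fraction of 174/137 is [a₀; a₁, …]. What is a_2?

1

174 = 1·137 + 37   →  a_0 = 1
137 = 3·37 + 26   →  a_1 = 3
37 = 1·26 + 11   →  a_2 = 1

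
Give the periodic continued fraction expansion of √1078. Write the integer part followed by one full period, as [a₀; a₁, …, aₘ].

a₀ = ⌊√1078⌋ = 32.
With m₀=0, d₀=1 and mₖ₊₁ = dₖaₖ − mₖ, dₖ₊₁ = (n − mₖ₊₁²)/dₖ, aₖ₊₁ = ⌊(a₀+mₖ₊₁)/dₖ₊₁⌋:
  k=1: m=32, d=54, a=1
  k=2: m=22, d=11, a=4
  k=3: m=22, d=54, a=1
  k=4: m=32, d=1, a=64
d=1 and a=2a₀=64 at k=4, so the next step gives (m, d) = (32, 54) again — its k=1 value — and the period has length 4.

[32; 1, 4, 1, 64]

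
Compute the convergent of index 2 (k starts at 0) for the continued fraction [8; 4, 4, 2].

Using pₖ = aₖpₖ₋₁ + pₖ₋₂, qₖ = aₖqₖ₋₁ + qₖ₋₂ (with p₋₁=1, p₋₂=0, q₋₁=0, q₋₂=1):
  k=0: a=8, p=8, q=1
  k=1: a=4, p=33, q=4
  k=2: a=4, p=140, q=17

140/17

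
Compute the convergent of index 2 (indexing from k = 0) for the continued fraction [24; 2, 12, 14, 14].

Using pₖ = aₖpₖ₋₁ + pₖ₋₂, qₖ = aₖqₖ₋₁ + qₖ₋₂ (with p₋₁=1, p₋₂=0, q₋₁=0, q₋₂=1):
  k=0: a=24, p=24, q=1
  k=1: a=2, p=49, q=2
  k=2: a=12, p=612, q=25

612/25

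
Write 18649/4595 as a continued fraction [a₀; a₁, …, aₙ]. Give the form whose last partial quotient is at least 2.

18649 = 4×4595 + 269
4595 = 17×269 + 22
269 = 12×22 + 5
22 = 4×5 + 2
5 = 2×2 + 1
2 = 2×1 + 0  (stop)
So 18649/4595 = [4; 17, 12, 4, 2, 2].

[4; 17, 12, 4, 2, 2]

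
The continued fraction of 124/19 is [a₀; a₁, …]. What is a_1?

1

124 = 6·19 + 10   →  a_0 = 6
19 = 1·10 + 9   →  a_1 = 1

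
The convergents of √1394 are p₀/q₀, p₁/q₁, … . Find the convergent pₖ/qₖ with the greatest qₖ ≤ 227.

4219/113

√1394 = [37; 2, 1, 36, 1, 2, 74, …] (period length 6).
Convergents:
  p_0/q_0 = 37/1
  p_1/q_1 = 75/2
  p_2/q_2 = 112/3
  p_3/q_3 = 4107/110
  p_4/q_4 = 4219/113
  p_5/q_5 = 12545/336
q_4 = 113 ≤ 227 < 336 = q_5, so the answer is 4219/113.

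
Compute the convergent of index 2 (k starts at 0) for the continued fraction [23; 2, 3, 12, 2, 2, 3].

Using pₖ = aₖpₖ₋₁ + pₖ₋₂, qₖ = aₖqₖ₋₁ + qₖ₋₂ (with p₋₁=1, p₋₂=0, q₋₁=0, q₋₂=1):
  k=0: a=23, p=23, q=1
  k=1: a=2, p=47, q=2
  k=2: a=3, p=164, q=7

164/7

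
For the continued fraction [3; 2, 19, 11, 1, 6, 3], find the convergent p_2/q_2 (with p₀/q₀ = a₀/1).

136/39

Using pₖ = aₖpₖ₋₁ + pₖ₋₂, qₖ = aₖqₖ₋₁ + qₖ₋₂ (with p₋₁=1, p₋₂=0, q₋₁=0, q₋₂=1):
  k=0: a=3, p=3, q=1
  k=1: a=2, p=7, q=2
  k=2: a=19, p=136, q=39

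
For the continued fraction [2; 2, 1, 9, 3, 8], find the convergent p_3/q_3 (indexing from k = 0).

68/29

Using pₖ = aₖpₖ₋₁ + pₖ₋₂, qₖ = aₖqₖ₋₁ + qₖ₋₂ (with p₋₁=1, p₋₂=0, q₋₁=0, q₋₂=1):
  k=0: a=2, p=2, q=1
  k=1: a=2, p=5, q=2
  k=2: a=1, p=7, q=3
  k=3: a=9, p=68, q=29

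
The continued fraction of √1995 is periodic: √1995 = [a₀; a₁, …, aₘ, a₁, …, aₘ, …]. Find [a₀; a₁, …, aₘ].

[44; 1, 1, 1, 88]

a₀ = ⌊√1995⌋ = 44.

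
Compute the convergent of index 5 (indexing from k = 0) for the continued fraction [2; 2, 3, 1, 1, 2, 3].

100/41

Using pₖ = aₖpₖ₋₁ + pₖ₋₂, qₖ = aₖqₖ₋₁ + qₖ₋₂ (with p₋₁=1, p₋₂=0, q₋₁=0, q₋₂=1):
  k=0: a=2, p=2, q=1
  k=1: a=2, p=5, q=2
  k=2: a=3, p=17, q=7
  k=3: a=1, p=22, q=9
  k=4: a=1, p=39, q=16
  k=5: a=2, p=100, q=41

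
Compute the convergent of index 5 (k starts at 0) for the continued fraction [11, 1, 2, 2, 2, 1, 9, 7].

Using pₖ = aₖpₖ₋₁ + pₖ₋₂, qₖ = aₖqₖ₋₁ + qₖ₋₂ (with p₋₁=1, p₋₂=0, q₋₁=0, q₋₂=1):
  k=0: a=11, p=11, q=1
  k=1: a=1, p=12, q=1
  k=2: a=2, p=35, q=3
  k=3: a=2, p=82, q=7
  k=4: a=2, p=199, q=17
  k=5: a=1, p=281, q=24

281/24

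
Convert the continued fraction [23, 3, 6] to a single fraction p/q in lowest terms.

443/19

Fold from the inside: start with 6/1.
  3 + 1/6 = 19/6
  23 + 6/19 = 443/19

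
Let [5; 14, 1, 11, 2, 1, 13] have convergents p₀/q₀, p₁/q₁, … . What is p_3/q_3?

Using pₖ = aₖpₖ₋₁ + pₖ₋₂, qₖ = aₖqₖ₋₁ + qₖ₋₂ (with p₋₁=1, p₋₂=0, q₋₁=0, q₋₂=1):
  k=0: a=5, p=5, q=1
  k=1: a=14, p=71, q=14
  k=2: a=1, p=76, q=15
  k=3: a=11, p=907, q=179

907/179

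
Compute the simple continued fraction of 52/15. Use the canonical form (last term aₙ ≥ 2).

[3; 2, 7]

52 = 3×15 + 7
15 = 2×7 + 1
7 = 7×1 + 0  (stop)
So 52/15 = [3; 2, 7].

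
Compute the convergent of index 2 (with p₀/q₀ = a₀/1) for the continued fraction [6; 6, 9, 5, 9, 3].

Using pₖ = aₖpₖ₋₁ + pₖ₋₂, qₖ = aₖqₖ₋₁ + qₖ₋₂ (with p₋₁=1, p₋₂=0, q₋₁=0, q₋₂=1):
  k=0: a=6, p=6, q=1
  k=1: a=6, p=37, q=6
  k=2: a=9, p=339, q=55

339/55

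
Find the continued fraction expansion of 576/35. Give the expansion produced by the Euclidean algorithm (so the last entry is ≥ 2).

576 = 16*35 + 16
35 = 2*16 + 3
16 = 5*3 + 1
3 = 3*1 + 0  (stop)
So 576/35 = [16; 2, 5, 3].

[16; 2, 5, 3]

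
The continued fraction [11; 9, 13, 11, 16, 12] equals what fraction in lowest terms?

2818285/253667

Fold from the inside: start with 12/1.
  16 + 1/12 = 193/12
  11 + 12/193 = 2135/193
  13 + 193/2135 = 27948/2135
  9 + 2135/27948 = 253667/27948
  11 + 27948/253667 = 2818285/253667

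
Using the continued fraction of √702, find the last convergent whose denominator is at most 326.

5617/212

√702 = [26; 2, 52, …] (period length 2).
Convergents:
  p_0/q_0 = 26/1
  p_1/q_1 = 53/2
  p_2/q_2 = 2782/105
  p_3/q_3 = 5617/212
  p_4/q_4 = 294866/11129
q_3 = 212 ≤ 326 < 11129 = q_4, so the answer is 5617/212.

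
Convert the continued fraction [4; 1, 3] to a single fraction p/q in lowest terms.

Using pₖ = aₖpₖ₋₁ + pₖ₋₂ and qₖ = aₖqₖ₋₁ + qₖ₋₂:
  k=0: a=4, p=4, q=1
  k=1: a=1, p=5, q=1
  k=2: a=3, p=19, q=4

19/4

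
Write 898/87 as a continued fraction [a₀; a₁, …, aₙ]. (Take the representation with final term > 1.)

[10; 3, 9, 3]

898 = 10×87 + 28
87 = 3×28 + 3
28 = 9×3 + 1
3 = 3×1 + 0  (stop)
So 898/87 = [10; 3, 9, 3].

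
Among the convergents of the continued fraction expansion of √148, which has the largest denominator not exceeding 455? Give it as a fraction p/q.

√148 = [12; 6, 24, …] (period length 2).
Convergents:
  p_0/q_0 = 12/1
  p_1/q_1 = 73/6
  p_2/q_2 = 1764/145
  p_3/q_3 = 10657/876
q_2 = 145 ≤ 455 < 876 = q_3, so the answer is 1764/145.

1764/145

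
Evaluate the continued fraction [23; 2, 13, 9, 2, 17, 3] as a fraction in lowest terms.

648539/27619

Fold from the inside: start with 3/1.
  17 + 1/3 = 52/3
  2 + 3/52 = 107/52
  9 + 52/107 = 1015/107
  13 + 107/1015 = 13302/1015
  2 + 1015/13302 = 27619/13302
  23 + 13302/27619 = 648539/27619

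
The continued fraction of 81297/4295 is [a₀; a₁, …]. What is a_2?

81297 = 18·4295 + 3987   →  a_0 = 18
4295 = 1·3987 + 308   →  a_1 = 1
3987 = 12·308 + 291   →  a_2 = 12

12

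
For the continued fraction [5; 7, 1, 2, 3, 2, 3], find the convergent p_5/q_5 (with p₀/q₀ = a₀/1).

908/177

Using pₖ = aₖpₖ₋₁ + pₖ₋₂, qₖ = aₖqₖ₋₁ + qₖ₋₂ (with p₋₁=1, p₋₂=0, q₋₁=0, q₋₂=1):
  k=0: a=5, p=5, q=1
  k=1: a=7, p=36, q=7
  k=2: a=1, p=41, q=8
  k=3: a=2, p=118, q=23
  k=4: a=3, p=395, q=77
  k=5: a=2, p=908, q=177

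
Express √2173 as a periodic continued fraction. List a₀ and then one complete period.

[46; 1, 1, 1, 1, 1, 1, 92]

a₀ = ⌊√2173⌋ = 46.
With m₀=0, d₀=1 and mₖ₊₁ = dₖaₖ − mₖ, dₖ₊₁ = (n − mₖ₊₁²)/dₖ, aₖ₊₁ = ⌊(a₀+mₖ₊₁)/dₖ₊₁⌋:
  k=1: m=46, d=57, a=1
  k=2: m=11, d=36, a=1
  k=3: m=25, d=43, a=1
  k=4: m=18, d=43, a=1
  k=5: m=25, d=36, a=1
  k=6: m=11, d=57, a=1
  k=7: m=46, d=1, a=92
d=1 and a=2a₀=92 at k=7, so the next step gives (m, d) = (46, 57) again — its k=1 value — and the period has length 7.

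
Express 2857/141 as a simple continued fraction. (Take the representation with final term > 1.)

[20; 3, 1, 4, 3, 2]

2857 = 20×141 + 37
141 = 3×37 + 30
37 = 1×30 + 7
30 = 4×7 + 2
7 = 3×2 + 1
2 = 2×1 + 0  (stop)
So 2857/141 = [20; 3, 1, 4, 3, 2].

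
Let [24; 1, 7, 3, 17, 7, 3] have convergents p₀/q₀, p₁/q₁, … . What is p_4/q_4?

10773/433

Using pₖ = aₖpₖ₋₁ + pₖ₋₂, qₖ = aₖqₖ₋₁ + qₖ₋₂ (with p₋₁=1, p₋₂=0, q₋₁=0, q₋₂=1):
  k=0: a=24, p=24, q=1
  k=1: a=1, p=25, q=1
  k=2: a=7, p=199, q=8
  k=3: a=3, p=622, q=25
  k=4: a=17, p=10773, q=433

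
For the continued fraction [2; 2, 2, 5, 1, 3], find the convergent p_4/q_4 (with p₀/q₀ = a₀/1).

77/32

Using pₖ = aₖpₖ₋₁ + pₖ₋₂, qₖ = aₖqₖ₋₁ + qₖ₋₂ (with p₋₁=1, p₋₂=0, q₋₁=0, q₋₂=1):
  k=0: a=2, p=2, q=1
  k=1: a=2, p=5, q=2
  k=2: a=2, p=12, q=5
  k=3: a=5, p=65, q=27
  k=4: a=1, p=77, q=32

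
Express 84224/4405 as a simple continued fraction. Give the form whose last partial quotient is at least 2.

[19; 8, 3, 17, 3, 3]

84224 = 19×4405 + 529
4405 = 8×529 + 173
529 = 3×173 + 10
173 = 17×10 + 3
10 = 3×3 + 1
3 = 3×1 + 0  (stop)
So 84224/4405 = [19; 8, 3, 17, 3, 3].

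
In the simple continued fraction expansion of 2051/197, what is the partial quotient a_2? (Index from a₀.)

2

2051 = 10·197 + 81   →  a_0 = 10
197 = 2·81 + 35   →  a_1 = 2
81 = 2·35 + 11   →  a_2 = 2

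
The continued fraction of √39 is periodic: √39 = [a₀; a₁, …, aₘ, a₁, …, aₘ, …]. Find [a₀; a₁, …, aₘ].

[6; 4, 12]

a₀ = ⌊√39⌋ = 6.
With m₀=0, d₀=1 and mₖ₊₁ = dₖaₖ − mₖ, dₖ₊₁ = (n − mₖ₊₁²)/dₖ, aₖ₊₁ = ⌊(a₀+mₖ₊₁)/dₖ₊₁⌋:
  k=1: m=6, d=3, a=4
  k=2: m=6, d=1, a=12
d=1 and a=2a₀=12 at k=2, so the next step gives (m, d) = (6, 3) again — its k=1 value — and the period has length 2.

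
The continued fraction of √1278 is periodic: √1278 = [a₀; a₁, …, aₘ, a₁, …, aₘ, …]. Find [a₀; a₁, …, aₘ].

a₀ = ⌊√1278⌋ = 35.
With m₀=0, d₀=1 and mₖ₊₁ = dₖaₖ − mₖ, dₖ₊₁ = (n − mₖ₊₁²)/dₖ, aₖ₊₁ = ⌊(a₀+mₖ₊₁)/dₖ₊₁⌋:
  k=1: m=35, d=53, a=1
  k=2: m=18, d=18, a=2
  k=3: m=18, d=53, a=1
  k=4: m=35, d=1, a=70
d=1 and a=2a₀=70 at k=4, so the next step gives (m, d) = (35, 53) again — its k=1 value — and the period has length 4.

[35; 1, 2, 1, 70]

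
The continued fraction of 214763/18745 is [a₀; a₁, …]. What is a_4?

214763 = 11·18745 + 8568   →  a_0 = 11
18745 = 2·8568 + 1609   →  a_1 = 2
8568 = 5·1609 + 523   →  a_2 = 5
1609 = 3·523 + 40   →  a_3 = 3
523 = 13·40 + 3   →  a_4 = 13

13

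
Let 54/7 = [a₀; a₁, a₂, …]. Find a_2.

54 = 7·7 + 5   →  a_0 = 7
7 = 1·5 + 2   →  a_1 = 1
5 = 2·2 + 1   →  a_2 = 2

2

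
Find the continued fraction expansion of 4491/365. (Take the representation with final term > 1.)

4491 = 12*365 + 111
365 = 3*111 + 32
111 = 3*32 + 15
32 = 2*15 + 2
15 = 7*2 + 1
2 = 2*1 + 0  (stop)
So 4491/365 = [12; 3, 3, 2, 7, 2].

[12; 3, 3, 2, 7, 2]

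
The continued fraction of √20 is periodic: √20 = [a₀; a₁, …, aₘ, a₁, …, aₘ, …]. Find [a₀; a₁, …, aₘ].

a₀ = ⌊√20⌋ = 4.
With m₀=0, d₀=1 and mₖ₊₁ = dₖaₖ − mₖ, dₖ₊₁ = (n − mₖ₊₁²)/dₖ, aₖ₊₁ = ⌊(a₀+mₖ₊₁)/dₖ₊₁⌋:
  k=1: m=4, d=4, a=2
  k=2: m=4, d=1, a=8
d=1 and a=2a₀=8 at k=2, so the next step gives (m, d) = (4, 4) again — its k=1 value — and the period has length 2.

[4; 2, 8]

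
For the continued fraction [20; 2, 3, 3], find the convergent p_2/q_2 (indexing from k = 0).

143/7

Using pₖ = aₖpₖ₋₁ + pₖ₋₂, qₖ = aₖqₖ₋₁ + qₖ₋₂ (with p₋₁=1, p₋₂=0, q₋₁=0, q₋₂=1):
  k=0: a=20, p=20, q=1
  k=1: a=2, p=41, q=2
  k=2: a=3, p=143, q=7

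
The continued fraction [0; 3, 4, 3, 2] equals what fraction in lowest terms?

Using pₖ = aₖpₖ₋₁ + pₖ₋₂ and qₖ = aₖqₖ₋₁ + qₖ₋₂:
  k=0: a=0, p=0, q=1
  k=1: a=3, p=1, q=3
  k=2: a=4, p=4, q=13
  k=3: a=3, p=13, q=42
  k=4: a=2, p=30, q=97

30/97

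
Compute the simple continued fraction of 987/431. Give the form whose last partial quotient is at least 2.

987 = 2·431 + 125
431 = 3·125 + 56
125 = 2·56 + 13
56 = 4·13 + 4
13 = 3·4 + 1
4 = 4·1 + 0  (stop)
So 987/431 = [2; 3, 2, 4, 3, 4].

[2; 3, 2, 4, 3, 4]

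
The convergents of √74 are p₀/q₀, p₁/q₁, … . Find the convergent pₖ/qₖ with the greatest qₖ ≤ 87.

714/83

√74 = [8; 1, 1, 1, 1, 16, …] (period length 5).
Convergents:
  p_0/q_0 = 8/1
  p_1/q_1 = 9/1
  p_2/q_2 = 17/2
  p_3/q_3 = 26/3
  p_4/q_4 = 43/5
  p_5/q_5 = 714/83
  p_6/q_6 = 757/88
q_5 = 83 ≤ 87 < 88 = q_6, so the answer is 714/83.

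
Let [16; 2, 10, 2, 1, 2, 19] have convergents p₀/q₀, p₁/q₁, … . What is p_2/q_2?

346/21

Using pₖ = aₖpₖ₋₁ + pₖ₋₂, qₖ = aₖqₖ₋₁ + qₖ₋₂ (with p₋₁=1, p₋₂=0, q₋₁=0, q₋₂=1):
  k=0: a=16, p=16, q=1
  k=1: a=2, p=33, q=2
  k=2: a=10, p=346, q=21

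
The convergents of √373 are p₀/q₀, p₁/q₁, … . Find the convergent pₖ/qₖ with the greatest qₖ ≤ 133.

√373 = [19; 3, 5, 5, 3, 38, …] (period length 5).
Convergents:
  p_0/q_0 = 19/1
  p_1/q_1 = 58/3
  p_2/q_2 = 309/16
  p_3/q_3 = 1603/83
  p_4/q_4 = 5118/265
q_3 = 83 ≤ 133 < 265 = q_4, so the answer is 1603/83.

1603/83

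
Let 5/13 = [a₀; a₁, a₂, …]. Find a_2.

1

5 = 0·13 + 5   →  a_0 = 0
13 = 2·5 + 3   →  a_1 = 2
5 = 1·3 + 2   →  a_2 = 1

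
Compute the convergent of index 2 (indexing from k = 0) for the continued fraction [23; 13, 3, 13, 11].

923/40

Using pₖ = aₖpₖ₋₁ + pₖ₋₂, qₖ = aₖqₖ₋₁ + qₖ₋₂ (with p₋₁=1, p₋₂=0, q₋₁=0, q₋₂=1):
  k=0: a=23, p=23, q=1
  k=1: a=13, p=300, q=13
  k=2: a=3, p=923, q=40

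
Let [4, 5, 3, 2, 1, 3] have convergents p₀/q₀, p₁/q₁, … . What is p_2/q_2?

67/16

Using pₖ = aₖpₖ₋₁ + pₖ₋₂, qₖ = aₖqₖ₋₁ + qₖ₋₂ (with p₋₁=1, p₋₂=0, q₋₁=0, q₋₂=1):
  k=0: a=4, p=4, q=1
  k=1: a=5, p=21, q=5
  k=2: a=3, p=67, q=16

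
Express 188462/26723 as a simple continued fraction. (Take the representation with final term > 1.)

[7; 19, 13, 2, 8, 6]

188462 = 7·26723 + 1401
26723 = 19·1401 + 104
1401 = 13·104 + 49
104 = 2·49 + 6
49 = 8·6 + 1
6 = 6·1 + 0  (stop)
So 188462/26723 = [7; 19, 13, 2, 8, 6].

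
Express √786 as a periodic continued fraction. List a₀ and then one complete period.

a₀ = ⌊√786⌋ = 28.
With m₀=0, d₀=1 and mₖ₊₁ = dₖaₖ − mₖ, dₖ₊₁ = (n − mₖ₊₁²)/dₖ, aₖ₊₁ = ⌊(a₀+mₖ₊₁)/dₖ₊₁⌋:
  k=1: m=28, d=2, a=28
  k=2: m=28, d=1, a=56
d=1 and a=2a₀=56 at k=2, so the next step gives (m, d) = (28, 2) again — its k=1 value — and the period has length 2.

[28; 28, 56]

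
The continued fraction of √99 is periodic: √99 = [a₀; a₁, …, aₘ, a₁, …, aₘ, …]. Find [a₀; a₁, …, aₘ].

a₀ = ⌊√99⌋ = 9.
With m₀=0, d₀=1 and mₖ₊₁ = dₖaₖ − mₖ, dₖ₊₁ = (n − mₖ₊₁²)/dₖ, aₖ₊₁ = ⌊(a₀+mₖ₊₁)/dₖ₊₁⌋:
  k=1: m=9, d=18, a=1
  k=2: m=9, d=1, a=18
d=1 and a=2a₀=18 at k=2, so the next step gives (m, d) = (9, 18) again — its k=1 value — and the period has length 2.

[9; 1, 18]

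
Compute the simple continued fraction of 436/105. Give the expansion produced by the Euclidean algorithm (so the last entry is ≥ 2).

[4; 6, 1, 1, 3, 2]

436 = 4*105 + 16
105 = 6*16 + 9
16 = 1*9 + 7
9 = 1*7 + 2
7 = 3*2 + 1
2 = 2*1 + 0  (stop)
So 436/105 = [4; 6, 1, 1, 3, 2].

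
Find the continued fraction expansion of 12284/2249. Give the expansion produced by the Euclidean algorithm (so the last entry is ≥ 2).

12284 = 5*2249 + 1039
2249 = 2*1039 + 171
1039 = 6*171 + 13
171 = 13*13 + 2
13 = 6*2 + 1
2 = 2*1 + 0  (stop)
So 12284/2249 = [5; 2, 6, 13, 6, 2].

[5; 2, 6, 13, 6, 2]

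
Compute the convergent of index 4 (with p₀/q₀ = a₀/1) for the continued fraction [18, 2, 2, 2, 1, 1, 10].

313/17

Using pₖ = aₖpₖ₋₁ + pₖ₋₂, qₖ = aₖqₖ₋₁ + qₖ₋₂ (with p₋₁=1, p₋₂=0, q₋₁=0, q₋₂=1):
  k=0: a=18, p=18, q=1
  k=1: a=2, p=37, q=2
  k=2: a=2, p=92, q=5
  k=3: a=2, p=221, q=12
  k=4: a=1, p=313, q=17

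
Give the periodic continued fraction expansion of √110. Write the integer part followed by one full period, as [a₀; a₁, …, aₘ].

a₀ = ⌊√110⌋ = 10.

[10; 2, 20]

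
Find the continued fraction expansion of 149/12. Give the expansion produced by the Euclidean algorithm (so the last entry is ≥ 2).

[12; 2, 2, 2]

149 = 12·12 + 5
12 = 2·5 + 2
5 = 2·2 + 1
2 = 2·1 + 0  (stop)
So 149/12 = [12; 2, 2, 2].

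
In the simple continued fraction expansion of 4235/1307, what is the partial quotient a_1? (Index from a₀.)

4235 = 3·1307 + 314   →  a_0 = 3
1307 = 4·314 + 51   →  a_1 = 4

4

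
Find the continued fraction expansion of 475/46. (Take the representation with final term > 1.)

475 = 10×46 + 15
46 = 3×15 + 1
15 = 15×1 + 0  (stop)
So 475/46 = [10; 3, 15].

[10; 3, 15]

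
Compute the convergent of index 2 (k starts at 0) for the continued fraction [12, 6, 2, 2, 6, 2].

Using pₖ = aₖpₖ₋₁ + pₖ₋₂, qₖ = aₖqₖ₋₁ + qₖ₋₂ (with p₋₁=1, p₋₂=0, q₋₁=0, q₋₂=1):
  k=0: a=12, p=12, q=1
  k=1: a=6, p=73, q=6
  k=2: a=2, p=158, q=13

158/13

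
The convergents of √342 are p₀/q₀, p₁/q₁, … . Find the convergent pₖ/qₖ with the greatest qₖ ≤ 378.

2737/148

√342 = [18; 2, 36, …] (period length 2).
Convergents:
  p_0/q_0 = 18/1
  p_1/q_1 = 37/2
  p_2/q_2 = 1350/73
  p_3/q_3 = 2737/148
  p_4/q_4 = 99882/5401
q_3 = 148 ≤ 378 < 5401 = q_4, so the answer is 2737/148.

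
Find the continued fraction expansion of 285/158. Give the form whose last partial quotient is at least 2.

[1; 1, 4, 10, 3]

285 = 1×158 + 127
158 = 1×127 + 31
127 = 4×31 + 3
31 = 10×3 + 1
3 = 3×1 + 0  (stop)
So 285/158 = [1; 1, 4, 10, 3].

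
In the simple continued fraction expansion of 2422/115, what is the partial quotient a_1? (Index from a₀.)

16

2422 = 21·115 + 7   →  a_0 = 21
115 = 16·7 + 3   →  a_1 = 16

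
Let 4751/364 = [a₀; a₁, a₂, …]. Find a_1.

4751 = 13·364 + 19   →  a_0 = 13
364 = 19·19 + 3   →  a_1 = 19

19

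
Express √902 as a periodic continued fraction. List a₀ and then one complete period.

[30; 30, 60]

a₀ = ⌊√902⌋ = 30.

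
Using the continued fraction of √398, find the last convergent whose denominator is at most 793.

√398 = [19; 1, 18, 1, 38, …] (period length 4).
Convergents:
  p_0/q_0 = 19/1
  p_1/q_1 = 20/1
  p_2/q_2 = 379/19
  p_3/q_3 = 399/20
  p_4/q_4 = 15541/779
  p_5/q_5 = 15940/799
q_4 = 779 ≤ 793 < 799 = q_5, so the answer is 15541/779.

15541/779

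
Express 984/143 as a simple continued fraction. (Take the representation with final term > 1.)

984 = 6*143 + 126
143 = 1*126 + 17
126 = 7*17 + 7
17 = 2*7 + 3
7 = 2*3 + 1
3 = 3*1 + 0  (stop)
So 984/143 = [6; 1, 7, 2, 2, 3].

[6; 1, 7, 2, 2, 3]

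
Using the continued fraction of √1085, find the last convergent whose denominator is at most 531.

16832/511

√1085 = [32; 1, 15, 2, 15, 1, 64, …] (period length 6).
Convergents:
  p_0/q_0 = 32/1
  p_1/q_1 = 33/1
  p_2/q_2 = 527/16
  p_3/q_3 = 1087/33
  p_4/q_4 = 16832/511
  p_5/q_5 = 17919/544
q_4 = 511 ≤ 531 < 544 = q_5, so the answer is 16832/511.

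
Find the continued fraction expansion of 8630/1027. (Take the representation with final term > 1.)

[8; 2, 2, 12, 2, 3, 2]

8630 = 8×1027 + 414
1027 = 2×414 + 199
414 = 2×199 + 16
199 = 12×16 + 7
16 = 2×7 + 2
7 = 3×2 + 1
2 = 2×1 + 0  (stop)
So 8630/1027 = [8; 2, 2, 12, 2, 3, 2].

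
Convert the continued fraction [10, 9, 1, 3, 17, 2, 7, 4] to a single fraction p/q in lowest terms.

432964/42857

Fold from the inside: start with 4/1.
  7 + 1/4 = 29/4
  2 + 4/29 = 62/29
  17 + 29/62 = 1083/62
  3 + 62/1083 = 3311/1083
  1 + 1083/3311 = 4394/3311
  9 + 3311/4394 = 42857/4394
  10 + 4394/42857 = 432964/42857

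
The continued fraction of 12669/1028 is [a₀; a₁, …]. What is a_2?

11

12669 = 12·1028 + 333   →  a_0 = 12
1028 = 3·333 + 29   →  a_1 = 3
333 = 11·29 + 14   →  a_2 = 11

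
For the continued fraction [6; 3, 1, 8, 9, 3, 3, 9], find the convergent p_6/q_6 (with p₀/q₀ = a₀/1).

20617/3295

Using pₖ = aₖpₖ₋₁ + pₖ₋₂, qₖ = aₖqₖ₋₁ + qₖ₋₂ (with p₋₁=1, p₋₂=0, q₋₁=0, q₋₂=1):
  k=0: a=6, p=6, q=1
  k=1: a=3, p=19, q=3
  k=2: a=1, p=25, q=4
  k=3: a=8, p=219, q=35
  k=4: a=9, p=1996, q=319
  k=5: a=3, p=6207, q=992
  k=6: a=3, p=20617, q=3295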